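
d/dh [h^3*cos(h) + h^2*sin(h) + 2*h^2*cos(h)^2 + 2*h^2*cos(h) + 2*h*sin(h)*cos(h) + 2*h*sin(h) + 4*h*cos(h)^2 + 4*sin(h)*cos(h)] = -h^3*sin(h) - 2*h^2*sin(h) - 2*h^2*sin(2*h) + 4*h^2*cos(h) + 2*h*sin(h) + 6*h*cos(h) + 4*sqrt(2)*h*cos(2*h + pi/4) + 2*h + 2*sin(h) + sin(2*h) + 6*cos(2*h) + 2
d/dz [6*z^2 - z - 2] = 12*z - 1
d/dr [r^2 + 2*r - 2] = 2*r + 2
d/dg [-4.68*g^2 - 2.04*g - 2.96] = -9.36*g - 2.04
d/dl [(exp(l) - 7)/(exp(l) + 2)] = 9*exp(l)/(exp(l) + 2)^2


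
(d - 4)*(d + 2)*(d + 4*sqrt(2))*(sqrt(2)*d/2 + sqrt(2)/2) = sqrt(2)*d^4/2 - sqrt(2)*d^3/2 + 4*d^3 - 5*sqrt(2)*d^2 - 4*d^2 - 40*d - 4*sqrt(2)*d - 32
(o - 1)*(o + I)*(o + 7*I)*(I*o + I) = I*o^4 - 8*o^3 - 8*I*o^2 + 8*o + 7*I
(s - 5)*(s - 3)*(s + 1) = s^3 - 7*s^2 + 7*s + 15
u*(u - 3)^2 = u^3 - 6*u^2 + 9*u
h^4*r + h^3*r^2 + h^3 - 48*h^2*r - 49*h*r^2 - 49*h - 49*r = (h - 7)*(h + 7)*(h + r)*(h*r + 1)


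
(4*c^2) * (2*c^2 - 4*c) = 8*c^4 - 16*c^3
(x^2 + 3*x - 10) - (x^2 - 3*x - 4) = 6*x - 6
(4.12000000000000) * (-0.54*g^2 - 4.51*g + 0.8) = -2.2248*g^2 - 18.5812*g + 3.296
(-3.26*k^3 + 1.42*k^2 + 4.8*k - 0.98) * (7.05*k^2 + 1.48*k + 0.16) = -22.983*k^5 + 5.1862*k^4 + 35.42*k^3 + 0.4222*k^2 - 0.6824*k - 0.1568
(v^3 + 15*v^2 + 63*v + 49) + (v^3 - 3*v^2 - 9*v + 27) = 2*v^3 + 12*v^2 + 54*v + 76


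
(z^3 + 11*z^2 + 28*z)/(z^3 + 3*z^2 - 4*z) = (z + 7)/(z - 1)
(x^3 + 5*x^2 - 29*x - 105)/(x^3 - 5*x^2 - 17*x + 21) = (x^2 + 2*x - 35)/(x^2 - 8*x + 7)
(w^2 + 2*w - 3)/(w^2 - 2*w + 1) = (w + 3)/(w - 1)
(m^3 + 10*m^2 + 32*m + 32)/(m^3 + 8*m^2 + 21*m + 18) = (m^2 + 8*m + 16)/(m^2 + 6*m + 9)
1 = 1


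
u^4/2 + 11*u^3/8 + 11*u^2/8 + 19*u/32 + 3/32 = (u/2 + 1/4)*(u + 1/2)*(u + 3/4)*(u + 1)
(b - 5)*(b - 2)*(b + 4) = b^3 - 3*b^2 - 18*b + 40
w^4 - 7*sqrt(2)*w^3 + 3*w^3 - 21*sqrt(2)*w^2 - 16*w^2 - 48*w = w*(w + 3)*(w - 8*sqrt(2))*(w + sqrt(2))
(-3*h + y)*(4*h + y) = -12*h^2 + h*y + y^2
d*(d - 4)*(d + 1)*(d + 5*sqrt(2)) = d^4 - 3*d^3 + 5*sqrt(2)*d^3 - 15*sqrt(2)*d^2 - 4*d^2 - 20*sqrt(2)*d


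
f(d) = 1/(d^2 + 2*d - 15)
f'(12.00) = 0.00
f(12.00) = 0.01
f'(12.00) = 0.00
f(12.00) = 0.01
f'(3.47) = -0.56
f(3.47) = 0.25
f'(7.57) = -0.01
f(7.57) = 0.02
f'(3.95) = -0.14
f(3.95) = 0.12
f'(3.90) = -0.15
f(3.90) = 0.12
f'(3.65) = -0.29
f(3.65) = 0.18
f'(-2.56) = 0.02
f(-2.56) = -0.07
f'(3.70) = -0.25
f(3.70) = 0.16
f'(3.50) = -0.50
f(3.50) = 0.24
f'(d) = (-2*d - 2)/(d^2 + 2*d - 15)^2 = 2*(-d - 1)/(d^2 + 2*d - 15)^2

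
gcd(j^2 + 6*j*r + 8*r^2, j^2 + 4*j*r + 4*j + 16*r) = j + 4*r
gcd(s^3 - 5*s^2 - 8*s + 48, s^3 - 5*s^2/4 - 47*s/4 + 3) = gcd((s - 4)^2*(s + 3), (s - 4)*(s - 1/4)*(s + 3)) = s^2 - s - 12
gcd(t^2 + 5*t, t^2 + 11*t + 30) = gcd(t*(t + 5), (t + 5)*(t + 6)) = t + 5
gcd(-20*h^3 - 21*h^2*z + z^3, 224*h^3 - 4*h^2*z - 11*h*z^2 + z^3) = 4*h + z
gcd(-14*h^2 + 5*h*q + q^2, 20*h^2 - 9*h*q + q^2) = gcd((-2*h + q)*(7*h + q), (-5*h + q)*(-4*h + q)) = 1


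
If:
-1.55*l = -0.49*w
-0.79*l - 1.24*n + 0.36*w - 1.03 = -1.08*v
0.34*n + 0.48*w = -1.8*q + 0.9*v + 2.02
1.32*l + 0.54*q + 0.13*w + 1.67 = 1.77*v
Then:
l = 0.316129032258064*w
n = 0.305021239473591*w + 0.463454744792301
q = 1.77758997577185 - 0.200222404293565*w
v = 0.248118770769559*w + 1.48581841068746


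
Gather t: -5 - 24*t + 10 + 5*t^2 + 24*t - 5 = 5*t^2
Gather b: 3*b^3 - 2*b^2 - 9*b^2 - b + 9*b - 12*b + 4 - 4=3*b^3 - 11*b^2 - 4*b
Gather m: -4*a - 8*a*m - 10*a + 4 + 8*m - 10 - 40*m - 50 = -14*a + m*(-8*a - 32) - 56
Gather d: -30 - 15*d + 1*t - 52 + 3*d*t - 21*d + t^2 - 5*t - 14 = d*(3*t - 36) + t^2 - 4*t - 96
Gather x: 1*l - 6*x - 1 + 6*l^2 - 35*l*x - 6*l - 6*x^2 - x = 6*l^2 - 5*l - 6*x^2 + x*(-35*l - 7) - 1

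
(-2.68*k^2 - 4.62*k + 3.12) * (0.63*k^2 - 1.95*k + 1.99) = -1.6884*k^4 + 2.3154*k^3 + 5.6414*k^2 - 15.2778*k + 6.2088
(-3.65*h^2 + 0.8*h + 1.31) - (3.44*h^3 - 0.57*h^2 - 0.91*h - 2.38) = -3.44*h^3 - 3.08*h^2 + 1.71*h + 3.69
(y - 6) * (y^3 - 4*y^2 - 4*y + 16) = y^4 - 10*y^3 + 20*y^2 + 40*y - 96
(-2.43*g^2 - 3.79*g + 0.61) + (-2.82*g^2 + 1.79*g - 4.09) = -5.25*g^2 - 2.0*g - 3.48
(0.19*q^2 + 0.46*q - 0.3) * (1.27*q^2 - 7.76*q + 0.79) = 0.2413*q^4 - 0.8902*q^3 - 3.8005*q^2 + 2.6914*q - 0.237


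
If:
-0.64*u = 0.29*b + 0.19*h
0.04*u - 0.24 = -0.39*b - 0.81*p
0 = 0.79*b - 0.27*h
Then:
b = -0.756567425569177*u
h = -2.21366024518389*u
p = 0.314890488854295*u + 0.296296296296296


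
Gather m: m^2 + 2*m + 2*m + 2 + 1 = m^2 + 4*m + 3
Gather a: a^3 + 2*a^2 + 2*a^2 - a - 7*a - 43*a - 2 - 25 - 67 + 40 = a^3 + 4*a^2 - 51*a - 54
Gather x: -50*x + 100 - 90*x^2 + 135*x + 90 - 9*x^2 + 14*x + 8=-99*x^2 + 99*x + 198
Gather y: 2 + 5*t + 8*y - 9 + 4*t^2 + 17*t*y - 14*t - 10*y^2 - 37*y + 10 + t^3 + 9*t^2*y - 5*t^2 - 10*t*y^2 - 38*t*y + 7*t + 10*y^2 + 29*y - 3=t^3 - t^2 - 10*t*y^2 - 2*t + y*(9*t^2 - 21*t)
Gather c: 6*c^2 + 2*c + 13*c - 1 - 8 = 6*c^2 + 15*c - 9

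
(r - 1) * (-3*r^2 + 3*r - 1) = -3*r^3 + 6*r^2 - 4*r + 1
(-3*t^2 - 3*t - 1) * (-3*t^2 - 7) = 9*t^4 + 9*t^3 + 24*t^2 + 21*t + 7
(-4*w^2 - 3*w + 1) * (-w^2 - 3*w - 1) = 4*w^4 + 15*w^3 + 12*w^2 - 1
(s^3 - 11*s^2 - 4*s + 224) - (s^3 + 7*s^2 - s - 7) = -18*s^2 - 3*s + 231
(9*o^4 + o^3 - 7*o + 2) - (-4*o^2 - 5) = 9*o^4 + o^3 + 4*o^2 - 7*o + 7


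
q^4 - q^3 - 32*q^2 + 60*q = q*(q - 5)*(q - 2)*(q + 6)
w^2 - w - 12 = (w - 4)*(w + 3)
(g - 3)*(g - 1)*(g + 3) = g^3 - g^2 - 9*g + 9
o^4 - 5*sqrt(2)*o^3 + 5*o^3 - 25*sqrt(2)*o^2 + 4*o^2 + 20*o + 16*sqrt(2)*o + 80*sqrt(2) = (o + 5)*(o - 4*sqrt(2))*(o - 2*sqrt(2))*(o + sqrt(2))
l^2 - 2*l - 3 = (l - 3)*(l + 1)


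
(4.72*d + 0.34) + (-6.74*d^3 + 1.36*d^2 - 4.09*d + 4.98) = -6.74*d^3 + 1.36*d^2 + 0.63*d + 5.32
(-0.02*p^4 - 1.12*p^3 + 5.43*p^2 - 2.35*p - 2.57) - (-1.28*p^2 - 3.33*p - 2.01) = -0.02*p^4 - 1.12*p^3 + 6.71*p^2 + 0.98*p - 0.56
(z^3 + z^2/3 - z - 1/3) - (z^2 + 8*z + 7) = z^3 - 2*z^2/3 - 9*z - 22/3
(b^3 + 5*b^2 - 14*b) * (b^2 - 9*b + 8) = b^5 - 4*b^4 - 51*b^3 + 166*b^2 - 112*b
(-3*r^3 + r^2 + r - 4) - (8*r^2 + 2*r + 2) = -3*r^3 - 7*r^2 - r - 6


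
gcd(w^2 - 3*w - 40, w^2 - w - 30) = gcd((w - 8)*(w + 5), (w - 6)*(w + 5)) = w + 5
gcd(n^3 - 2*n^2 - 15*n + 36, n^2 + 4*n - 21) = n - 3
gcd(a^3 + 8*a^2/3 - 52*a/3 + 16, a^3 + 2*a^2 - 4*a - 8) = a - 2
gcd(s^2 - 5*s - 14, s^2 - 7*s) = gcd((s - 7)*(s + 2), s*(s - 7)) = s - 7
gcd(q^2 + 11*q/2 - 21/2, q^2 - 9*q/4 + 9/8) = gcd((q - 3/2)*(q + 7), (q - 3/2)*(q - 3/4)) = q - 3/2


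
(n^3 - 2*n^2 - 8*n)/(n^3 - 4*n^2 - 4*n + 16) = n/(n - 2)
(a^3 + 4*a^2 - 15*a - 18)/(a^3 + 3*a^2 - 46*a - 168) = (a^2 - 2*a - 3)/(a^2 - 3*a - 28)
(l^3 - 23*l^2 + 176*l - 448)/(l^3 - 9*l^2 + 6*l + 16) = (l^2 - 15*l + 56)/(l^2 - l - 2)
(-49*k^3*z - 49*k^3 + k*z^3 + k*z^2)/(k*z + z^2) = k*(-49*k^2*z - 49*k^2 + z^3 + z^2)/(z*(k + z))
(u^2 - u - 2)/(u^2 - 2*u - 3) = (u - 2)/(u - 3)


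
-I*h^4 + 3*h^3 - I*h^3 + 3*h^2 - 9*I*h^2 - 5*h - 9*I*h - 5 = (h - I)^2*(h + 5*I)*(-I*h - I)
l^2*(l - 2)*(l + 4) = l^4 + 2*l^3 - 8*l^2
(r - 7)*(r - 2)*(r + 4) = r^3 - 5*r^2 - 22*r + 56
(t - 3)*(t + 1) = t^2 - 2*t - 3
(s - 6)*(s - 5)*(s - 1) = s^3 - 12*s^2 + 41*s - 30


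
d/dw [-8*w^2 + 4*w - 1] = 4 - 16*w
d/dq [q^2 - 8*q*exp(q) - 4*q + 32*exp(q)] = -8*q*exp(q) + 2*q + 24*exp(q) - 4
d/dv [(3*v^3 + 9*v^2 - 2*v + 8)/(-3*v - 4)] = (-18*v^3 - 63*v^2 - 72*v + 32)/(9*v^2 + 24*v + 16)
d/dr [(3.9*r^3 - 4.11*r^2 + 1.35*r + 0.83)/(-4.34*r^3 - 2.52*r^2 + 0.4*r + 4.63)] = (-27.6654*r^4 + 14.838*r^3 + 66.7356*r^2 - 33.8754*r + 5.9185)/(18.8356*r^6 + 21.8736*r^5 + 2.8784*r^4 - 42.2044*r^3 - 23.1752*r^2 + 3.704*r + 21.4369)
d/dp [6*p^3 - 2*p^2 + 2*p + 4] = 18*p^2 - 4*p + 2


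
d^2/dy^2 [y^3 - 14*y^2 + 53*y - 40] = 6*y - 28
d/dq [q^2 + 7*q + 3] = 2*q + 7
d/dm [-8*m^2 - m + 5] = -16*m - 1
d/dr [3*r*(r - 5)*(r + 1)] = 9*r^2 - 24*r - 15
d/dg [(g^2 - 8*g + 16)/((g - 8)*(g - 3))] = (-3*g^2 + 16*g - 16)/(g^4 - 22*g^3 + 169*g^2 - 528*g + 576)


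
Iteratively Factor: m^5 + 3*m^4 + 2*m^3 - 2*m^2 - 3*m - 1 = (m + 1)*(m^4 + 2*m^3 - 2*m - 1) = (m + 1)^2*(m^3 + m^2 - m - 1) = (m + 1)^3*(m^2 - 1) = (m - 1)*(m + 1)^3*(m + 1)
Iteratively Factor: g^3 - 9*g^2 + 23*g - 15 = (g - 1)*(g^2 - 8*g + 15) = (g - 5)*(g - 1)*(g - 3)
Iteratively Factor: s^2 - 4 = (s - 2)*(s + 2)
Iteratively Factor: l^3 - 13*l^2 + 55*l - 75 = (l - 5)*(l^2 - 8*l + 15) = (l - 5)*(l - 3)*(l - 5)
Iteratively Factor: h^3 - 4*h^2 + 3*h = (h - 3)*(h^2 - h) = h*(h - 3)*(h - 1)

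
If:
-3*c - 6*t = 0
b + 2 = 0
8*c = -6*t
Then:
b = -2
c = 0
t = 0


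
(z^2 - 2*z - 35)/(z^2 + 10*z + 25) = (z - 7)/(z + 5)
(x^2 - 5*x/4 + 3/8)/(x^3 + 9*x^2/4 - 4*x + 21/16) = 2/(2*x + 7)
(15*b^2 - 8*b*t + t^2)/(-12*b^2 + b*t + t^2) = (-5*b + t)/(4*b + t)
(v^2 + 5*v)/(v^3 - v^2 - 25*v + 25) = v/(v^2 - 6*v + 5)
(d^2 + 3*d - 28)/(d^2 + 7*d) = (d - 4)/d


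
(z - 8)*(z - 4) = z^2 - 12*z + 32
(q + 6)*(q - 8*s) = q^2 - 8*q*s + 6*q - 48*s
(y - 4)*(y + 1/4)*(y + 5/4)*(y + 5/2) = y^4 - 191*y^2/16 - 495*y/32 - 25/8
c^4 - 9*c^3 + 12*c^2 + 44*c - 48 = (c - 6)*(c - 4)*(c - 1)*(c + 2)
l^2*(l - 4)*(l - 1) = l^4 - 5*l^3 + 4*l^2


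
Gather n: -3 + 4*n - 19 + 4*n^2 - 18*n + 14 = 4*n^2 - 14*n - 8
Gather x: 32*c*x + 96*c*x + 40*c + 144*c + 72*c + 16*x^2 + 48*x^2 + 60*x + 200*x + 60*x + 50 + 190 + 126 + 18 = 256*c + 64*x^2 + x*(128*c + 320) + 384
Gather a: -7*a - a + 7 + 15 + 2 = 24 - 8*a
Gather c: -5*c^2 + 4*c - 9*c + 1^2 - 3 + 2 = -5*c^2 - 5*c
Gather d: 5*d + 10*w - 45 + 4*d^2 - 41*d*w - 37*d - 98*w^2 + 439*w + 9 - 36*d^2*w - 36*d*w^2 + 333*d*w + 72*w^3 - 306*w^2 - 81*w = d^2*(4 - 36*w) + d*(-36*w^2 + 292*w - 32) + 72*w^3 - 404*w^2 + 368*w - 36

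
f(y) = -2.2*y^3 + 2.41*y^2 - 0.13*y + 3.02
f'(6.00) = -208.81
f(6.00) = -386.20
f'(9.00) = -491.35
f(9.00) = -1406.74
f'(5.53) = -175.31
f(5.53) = -296.05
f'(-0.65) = -6.05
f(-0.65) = 4.73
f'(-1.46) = -21.24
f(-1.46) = 15.19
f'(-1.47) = -21.48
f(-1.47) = 15.41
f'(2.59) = -31.92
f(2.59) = -19.37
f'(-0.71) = -6.88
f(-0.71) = 5.11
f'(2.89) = -41.32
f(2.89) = -30.33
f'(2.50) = -29.33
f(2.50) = -16.62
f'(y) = -6.6*y^2 + 4.82*y - 0.13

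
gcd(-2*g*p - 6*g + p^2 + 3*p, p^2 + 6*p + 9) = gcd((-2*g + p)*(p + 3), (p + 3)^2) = p + 3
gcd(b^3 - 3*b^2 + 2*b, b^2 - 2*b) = b^2 - 2*b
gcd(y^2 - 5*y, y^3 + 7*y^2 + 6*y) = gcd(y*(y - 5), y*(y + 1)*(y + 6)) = y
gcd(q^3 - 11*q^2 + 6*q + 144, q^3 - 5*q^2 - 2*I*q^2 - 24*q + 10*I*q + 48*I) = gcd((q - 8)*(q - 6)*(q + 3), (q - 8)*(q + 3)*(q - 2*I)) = q^2 - 5*q - 24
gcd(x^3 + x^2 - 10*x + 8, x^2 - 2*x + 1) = x - 1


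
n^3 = n^3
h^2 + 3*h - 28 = (h - 4)*(h + 7)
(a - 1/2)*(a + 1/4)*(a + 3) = a^3 + 11*a^2/4 - 7*a/8 - 3/8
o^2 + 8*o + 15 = (o + 3)*(o + 5)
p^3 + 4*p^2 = p^2*(p + 4)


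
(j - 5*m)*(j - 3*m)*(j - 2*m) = j^3 - 10*j^2*m + 31*j*m^2 - 30*m^3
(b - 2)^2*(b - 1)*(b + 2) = b^4 - 3*b^3 - 2*b^2 + 12*b - 8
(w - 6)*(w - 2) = w^2 - 8*w + 12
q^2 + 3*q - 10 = (q - 2)*(q + 5)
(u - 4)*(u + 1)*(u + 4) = u^3 + u^2 - 16*u - 16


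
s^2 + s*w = s*(s + w)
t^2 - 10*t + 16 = (t - 8)*(t - 2)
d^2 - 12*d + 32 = (d - 8)*(d - 4)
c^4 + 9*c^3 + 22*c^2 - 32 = (c - 1)*(c + 2)*(c + 4)^2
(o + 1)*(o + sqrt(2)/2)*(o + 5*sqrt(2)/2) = o^3 + o^2 + 3*sqrt(2)*o^2 + 5*o/2 + 3*sqrt(2)*o + 5/2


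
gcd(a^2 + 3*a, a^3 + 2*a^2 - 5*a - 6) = a + 3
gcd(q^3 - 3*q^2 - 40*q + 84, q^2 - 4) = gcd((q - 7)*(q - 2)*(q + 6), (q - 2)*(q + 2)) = q - 2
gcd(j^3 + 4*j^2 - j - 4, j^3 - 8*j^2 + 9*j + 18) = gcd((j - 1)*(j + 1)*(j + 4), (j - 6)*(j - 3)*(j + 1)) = j + 1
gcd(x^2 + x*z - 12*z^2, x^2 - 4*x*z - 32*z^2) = x + 4*z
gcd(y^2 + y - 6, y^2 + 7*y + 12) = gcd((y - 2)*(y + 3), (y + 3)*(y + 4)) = y + 3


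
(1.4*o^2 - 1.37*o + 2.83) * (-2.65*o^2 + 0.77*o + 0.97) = -3.71*o^4 + 4.7085*o^3 - 7.1964*o^2 + 0.8502*o + 2.7451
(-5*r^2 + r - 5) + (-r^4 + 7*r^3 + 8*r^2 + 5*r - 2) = -r^4 + 7*r^3 + 3*r^2 + 6*r - 7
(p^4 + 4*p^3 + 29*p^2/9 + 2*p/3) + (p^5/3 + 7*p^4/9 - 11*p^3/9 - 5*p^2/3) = p^5/3 + 16*p^4/9 + 25*p^3/9 + 14*p^2/9 + 2*p/3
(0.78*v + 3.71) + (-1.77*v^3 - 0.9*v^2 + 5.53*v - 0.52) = -1.77*v^3 - 0.9*v^2 + 6.31*v + 3.19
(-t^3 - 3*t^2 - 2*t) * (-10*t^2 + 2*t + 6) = 10*t^5 + 28*t^4 + 8*t^3 - 22*t^2 - 12*t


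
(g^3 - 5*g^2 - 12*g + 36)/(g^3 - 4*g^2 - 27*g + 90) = (g^2 + g - 6)/(g^2 + 2*g - 15)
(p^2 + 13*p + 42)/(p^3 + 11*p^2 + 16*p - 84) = 1/(p - 2)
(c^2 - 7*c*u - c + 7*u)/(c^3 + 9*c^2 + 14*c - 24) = (c - 7*u)/(c^2 + 10*c + 24)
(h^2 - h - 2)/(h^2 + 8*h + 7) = (h - 2)/(h + 7)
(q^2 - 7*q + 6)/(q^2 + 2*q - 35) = (q^2 - 7*q + 6)/(q^2 + 2*q - 35)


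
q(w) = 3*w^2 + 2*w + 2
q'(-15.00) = -88.00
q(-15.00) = 647.00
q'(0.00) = 2.00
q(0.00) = 2.00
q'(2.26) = 15.56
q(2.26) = 21.84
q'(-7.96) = -45.76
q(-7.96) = 176.16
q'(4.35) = 28.10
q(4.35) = 67.47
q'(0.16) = 2.96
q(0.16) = 2.40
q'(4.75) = 30.50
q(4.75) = 79.19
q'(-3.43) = -18.58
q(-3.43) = 30.43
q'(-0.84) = -3.04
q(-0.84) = 2.44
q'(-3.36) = -18.16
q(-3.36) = 29.15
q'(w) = 6*w + 2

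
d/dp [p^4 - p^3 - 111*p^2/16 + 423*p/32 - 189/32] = 4*p^3 - 3*p^2 - 111*p/8 + 423/32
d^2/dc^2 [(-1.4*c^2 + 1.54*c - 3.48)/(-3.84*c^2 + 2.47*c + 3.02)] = (2.8421709430404e-14*c^4 - 18.8590079999999*c^3 + 405.301248*c^2 - 305.197056*c + 171.688064)/(56.623104*c^6 - 109.264896*c^5 - 63.312768*c^4 + 156.795353*c^3 + 49.792854*c^2 - 67.582164*c - 27.543608)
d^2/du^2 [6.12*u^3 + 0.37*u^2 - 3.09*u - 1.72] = 36.72*u + 0.74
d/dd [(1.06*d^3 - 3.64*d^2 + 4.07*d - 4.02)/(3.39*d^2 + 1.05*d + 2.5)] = (3.5934*d^4 + 2.226*d^3 - 9.6693*d^2 + 9.0556*d + 14.396)/(11.4921*d^4 + 7.119*d^3 + 18.0525*d^2 + 5.25*d + 6.25)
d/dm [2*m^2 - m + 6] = 4*m - 1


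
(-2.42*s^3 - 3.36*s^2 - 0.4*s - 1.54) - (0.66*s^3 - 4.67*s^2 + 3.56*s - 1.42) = -3.08*s^3 + 1.31*s^2 - 3.96*s - 0.12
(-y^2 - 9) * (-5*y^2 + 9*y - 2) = 5*y^4 - 9*y^3 + 47*y^2 - 81*y + 18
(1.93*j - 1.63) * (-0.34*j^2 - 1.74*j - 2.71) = -0.6562*j^3 - 2.804*j^2 - 2.3941*j + 4.4173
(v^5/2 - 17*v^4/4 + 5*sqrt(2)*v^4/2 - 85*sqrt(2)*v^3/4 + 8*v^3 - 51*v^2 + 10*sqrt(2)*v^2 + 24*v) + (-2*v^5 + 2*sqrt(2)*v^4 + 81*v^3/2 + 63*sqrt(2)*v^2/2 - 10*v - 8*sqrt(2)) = -3*v^5/2 - 17*v^4/4 + 9*sqrt(2)*v^4/2 - 85*sqrt(2)*v^3/4 + 97*v^3/2 - 51*v^2 + 83*sqrt(2)*v^2/2 + 14*v - 8*sqrt(2)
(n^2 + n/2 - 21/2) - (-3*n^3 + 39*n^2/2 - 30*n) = 3*n^3 - 37*n^2/2 + 61*n/2 - 21/2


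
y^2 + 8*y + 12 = (y + 2)*(y + 6)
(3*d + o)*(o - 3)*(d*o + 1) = 3*d^2*o^2 - 9*d^2*o + d*o^3 - 3*d*o^2 + 3*d*o - 9*d + o^2 - 3*o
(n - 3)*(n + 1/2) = n^2 - 5*n/2 - 3/2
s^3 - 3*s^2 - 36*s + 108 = (s - 6)*(s - 3)*(s + 6)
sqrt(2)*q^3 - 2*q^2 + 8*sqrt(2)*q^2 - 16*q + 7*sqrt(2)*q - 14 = (q + 7)*(q - sqrt(2))*(sqrt(2)*q + sqrt(2))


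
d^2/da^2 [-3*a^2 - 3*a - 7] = -6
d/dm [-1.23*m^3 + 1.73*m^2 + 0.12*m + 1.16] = -3.69*m^2 + 3.46*m + 0.12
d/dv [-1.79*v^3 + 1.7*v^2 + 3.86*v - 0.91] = -5.37*v^2 + 3.4*v + 3.86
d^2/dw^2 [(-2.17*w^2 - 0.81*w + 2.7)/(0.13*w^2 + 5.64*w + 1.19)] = (3.15471*w^3 + 2.28797399999999*w^2 + 12.629682*w + 175.663378)/(0.002197*w^6 + 0.285948*w^5 + 12.466077*w^4 + 184.641192*w^3 + 114.112551*w^2 + 23.960412*w + 1.685159)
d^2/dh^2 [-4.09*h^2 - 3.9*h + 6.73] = -8.18000000000000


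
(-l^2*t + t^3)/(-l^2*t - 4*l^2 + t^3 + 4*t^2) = t/(t + 4)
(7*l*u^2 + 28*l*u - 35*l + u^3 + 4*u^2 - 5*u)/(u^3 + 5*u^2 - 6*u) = (7*l*u + 35*l + u^2 + 5*u)/(u*(u + 6))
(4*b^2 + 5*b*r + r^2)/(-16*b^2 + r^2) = (b + r)/(-4*b + r)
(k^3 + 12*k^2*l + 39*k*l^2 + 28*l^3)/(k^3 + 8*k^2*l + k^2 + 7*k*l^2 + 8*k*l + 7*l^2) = (k + 4*l)/(k + 1)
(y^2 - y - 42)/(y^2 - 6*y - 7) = (y + 6)/(y + 1)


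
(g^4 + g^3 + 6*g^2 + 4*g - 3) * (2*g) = 2*g^5 + 2*g^4 + 12*g^3 + 8*g^2 - 6*g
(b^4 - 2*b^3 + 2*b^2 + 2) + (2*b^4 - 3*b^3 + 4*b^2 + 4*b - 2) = 3*b^4 - 5*b^3 + 6*b^2 + 4*b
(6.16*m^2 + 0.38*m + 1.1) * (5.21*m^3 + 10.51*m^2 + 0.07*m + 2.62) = 32.0936*m^5 + 66.7214*m^4 + 10.156*m^3 + 27.7268*m^2 + 1.0726*m + 2.882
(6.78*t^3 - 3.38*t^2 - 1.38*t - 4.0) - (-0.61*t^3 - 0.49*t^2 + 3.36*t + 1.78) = 7.39*t^3 - 2.89*t^2 - 4.74*t - 5.78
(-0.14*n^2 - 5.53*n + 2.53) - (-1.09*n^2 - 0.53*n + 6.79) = 0.95*n^2 - 5.0*n - 4.26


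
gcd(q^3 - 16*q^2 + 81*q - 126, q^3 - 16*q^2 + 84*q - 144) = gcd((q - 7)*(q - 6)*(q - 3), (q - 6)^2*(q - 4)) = q - 6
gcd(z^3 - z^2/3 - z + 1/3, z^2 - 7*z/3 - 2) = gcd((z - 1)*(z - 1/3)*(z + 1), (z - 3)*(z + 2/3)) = 1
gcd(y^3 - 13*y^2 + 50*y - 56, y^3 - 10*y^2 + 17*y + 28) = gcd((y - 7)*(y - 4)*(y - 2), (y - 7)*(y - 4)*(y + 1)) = y^2 - 11*y + 28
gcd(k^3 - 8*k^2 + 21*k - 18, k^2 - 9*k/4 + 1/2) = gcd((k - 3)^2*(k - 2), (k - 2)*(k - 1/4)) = k - 2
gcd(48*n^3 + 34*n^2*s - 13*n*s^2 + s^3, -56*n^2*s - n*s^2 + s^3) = -8*n + s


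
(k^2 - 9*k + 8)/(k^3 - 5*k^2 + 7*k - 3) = (k - 8)/(k^2 - 4*k + 3)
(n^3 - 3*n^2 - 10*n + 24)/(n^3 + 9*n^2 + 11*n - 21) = (n^2 - 6*n + 8)/(n^2 + 6*n - 7)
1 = 1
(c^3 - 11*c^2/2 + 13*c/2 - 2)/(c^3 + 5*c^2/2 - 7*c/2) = (2*c^2 - 9*c + 4)/(c*(2*c + 7))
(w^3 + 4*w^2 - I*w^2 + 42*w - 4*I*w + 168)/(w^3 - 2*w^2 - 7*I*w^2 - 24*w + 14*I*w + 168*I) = (w + 6*I)/(w - 6)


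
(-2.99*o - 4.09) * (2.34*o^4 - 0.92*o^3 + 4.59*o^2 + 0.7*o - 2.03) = -6.9966*o^5 - 6.8198*o^4 - 9.9613*o^3 - 20.8661*o^2 + 3.2067*o + 8.3027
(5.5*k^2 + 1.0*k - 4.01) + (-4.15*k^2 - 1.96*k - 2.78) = 1.35*k^2 - 0.96*k - 6.79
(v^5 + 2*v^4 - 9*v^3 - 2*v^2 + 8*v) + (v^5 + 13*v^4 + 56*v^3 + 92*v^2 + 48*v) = 2*v^5 + 15*v^4 + 47*v^3 + 90*v^2 + 56*v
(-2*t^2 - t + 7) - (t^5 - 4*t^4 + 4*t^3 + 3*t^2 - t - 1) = -t^5 + 4*t^4 - 4*t^3 - 5*t^2 + 8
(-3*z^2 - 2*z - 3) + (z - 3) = -3*z^2 - z - 6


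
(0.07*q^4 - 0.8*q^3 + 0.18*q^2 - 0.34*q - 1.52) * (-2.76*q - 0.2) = -0.1932*q^5 + 2.194*q^4 - 0.3368*q^3 + 0.9024*q^2 + 4.2632*q + 0.304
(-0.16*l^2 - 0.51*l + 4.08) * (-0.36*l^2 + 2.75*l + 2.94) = 0.0576*l^4 - 0.2564*l^3 - 3.3417*l^2 + 9.7206*l + 11.9952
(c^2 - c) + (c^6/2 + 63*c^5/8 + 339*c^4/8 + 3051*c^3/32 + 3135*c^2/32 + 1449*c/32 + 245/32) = c^6/2 + 63*c^5/8 + 339*c^4/8 + 3051*c^3/32 + 3167*c^2/32 + 1417*c/32 + 245/32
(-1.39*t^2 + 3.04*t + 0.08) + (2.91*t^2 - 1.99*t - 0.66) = 1.52*t^2 + 1.05*t - 0.58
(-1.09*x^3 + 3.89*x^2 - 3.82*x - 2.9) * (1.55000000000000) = -1.6895*x^3 + 6.0295*x^2 - 5.921*x - 4.495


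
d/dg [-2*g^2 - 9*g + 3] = -4*g - 9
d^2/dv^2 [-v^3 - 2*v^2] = -6*v - 4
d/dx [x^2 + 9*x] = 2*x + 9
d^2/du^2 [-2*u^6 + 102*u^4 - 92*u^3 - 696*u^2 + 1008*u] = -60*u^4 + 1224*u^2 - 552*u - 1392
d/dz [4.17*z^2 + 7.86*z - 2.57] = 8.34*z + 7.86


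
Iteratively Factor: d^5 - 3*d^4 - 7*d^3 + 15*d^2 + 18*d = (d - 3)*(d^4 - 7*d^2 - 6*d) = (d - 3)*(d + 1)*(d^3 - d^2 - 6*d) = d*(d - 3)*(d + 1)*(d^2 - d - 6) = d*(d - 3)^2*(d + 1)*(d + 2)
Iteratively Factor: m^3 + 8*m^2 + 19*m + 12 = (m + 1)*(m^2 + 7*m + 12) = (m + 1)*(m + 3)*(m + 4)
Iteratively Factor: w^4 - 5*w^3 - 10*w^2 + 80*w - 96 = (w - 4)*(w^3 - w^2 - 14*w + 24) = (w - 4)*(w - 3)*(w^2 + 2*w - 8) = (w - 4)*(w - 3)*(w + 4)*(w - 2)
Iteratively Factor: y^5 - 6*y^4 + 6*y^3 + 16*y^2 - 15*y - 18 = (y - 2)*(y^4 - 4*y^3 - 2*y^2 + 12*y + 9) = (y - 3)*(y - 2)*(y^3 - y^2 - 5*y - 3) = (y - 3)*(y - 2)*(y + 1)*(y^2 - 2*y - 3) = (y - 3)^2*(y - 2)*(y + 1)*(y + 1)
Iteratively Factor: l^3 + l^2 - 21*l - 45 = (l - 5)*(l^2 + 6*l + 9) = (l - 5)*(l + 3)*(l + 3)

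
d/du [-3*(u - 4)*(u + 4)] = -6*u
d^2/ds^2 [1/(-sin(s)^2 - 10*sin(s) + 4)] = 2*(2*sin(s)^4 + 15*sin(s)^3 + 55*sin(s)^2 - 10*sin(s) - 104)/(sin(s)^2 + 10*sin(s) - 4)^3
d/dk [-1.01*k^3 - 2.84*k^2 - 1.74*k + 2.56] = -3.03*k^2 - 5.68*k - 1.74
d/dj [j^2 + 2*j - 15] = 2*j + 2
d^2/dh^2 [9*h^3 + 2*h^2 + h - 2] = 54*h + 4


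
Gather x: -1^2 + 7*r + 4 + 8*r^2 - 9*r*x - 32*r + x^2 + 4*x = 8*r^2 - 25*r + x^2 + x*(4 - 9*r) + 3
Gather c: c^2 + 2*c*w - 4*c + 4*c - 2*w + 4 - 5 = c^2 + 2*c*w - 2*w - 1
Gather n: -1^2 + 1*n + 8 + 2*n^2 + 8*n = 2*n^2 + 9*n + 7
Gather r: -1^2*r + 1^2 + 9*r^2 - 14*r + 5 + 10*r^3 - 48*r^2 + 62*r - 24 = 10*r^3 - 39*r^2 + 47*r - 18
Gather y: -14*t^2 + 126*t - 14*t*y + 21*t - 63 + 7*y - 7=-14*t^2 + 147*t + y*(7 - 14*t) - 70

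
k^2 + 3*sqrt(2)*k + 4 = (k + sqrt(2))*(k + 2*sqrt(2))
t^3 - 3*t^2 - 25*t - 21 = (t - 7)*(t + 1)*(t + 3)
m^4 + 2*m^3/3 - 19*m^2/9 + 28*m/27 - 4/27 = (m - 2/3)*(m - 1/3)^2*(m + 2)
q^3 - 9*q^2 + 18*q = q*(q - 6)*(q - 3)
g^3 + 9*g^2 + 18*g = g*(g + 3)*(g + 6)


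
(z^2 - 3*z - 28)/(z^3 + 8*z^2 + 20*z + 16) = (z - 7)/(z^2 + 4*z + 4)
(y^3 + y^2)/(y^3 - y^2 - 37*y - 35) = y^2/(y^2 - 2*y - 35)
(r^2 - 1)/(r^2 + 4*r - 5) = (r + 1)/(r + 5)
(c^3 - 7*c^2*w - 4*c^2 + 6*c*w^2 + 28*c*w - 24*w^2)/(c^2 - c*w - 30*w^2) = (c^2 - c*w - 4*c + 4*w)/(c + 5*w)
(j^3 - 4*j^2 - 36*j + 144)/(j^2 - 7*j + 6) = (j^2 + 2*j - 24)/(j - 1)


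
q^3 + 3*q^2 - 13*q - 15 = (q - 3)*(q + 1)*(q + 5)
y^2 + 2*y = y*(y + 2)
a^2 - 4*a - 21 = (a - 7)*(a + 3)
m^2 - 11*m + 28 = (m - 7)*(m - 4)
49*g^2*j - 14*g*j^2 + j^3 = j*(-7*g + j)^2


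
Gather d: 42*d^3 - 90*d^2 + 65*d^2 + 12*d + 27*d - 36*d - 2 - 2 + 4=42*d^3 - 25*d^2 + 3*d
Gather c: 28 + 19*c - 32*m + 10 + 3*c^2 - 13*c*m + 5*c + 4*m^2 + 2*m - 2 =3*c^2 + c*(24 - 13*m) + 4*m^2 - 30*m + 36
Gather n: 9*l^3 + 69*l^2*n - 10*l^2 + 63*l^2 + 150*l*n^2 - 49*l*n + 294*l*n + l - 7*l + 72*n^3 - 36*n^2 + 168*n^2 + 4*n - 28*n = 9*l^3 + 53*l^2 - 6*l + 72*n^3 + n^2*(150*l + 132) + n*(69*l^2 + 245*l - 24)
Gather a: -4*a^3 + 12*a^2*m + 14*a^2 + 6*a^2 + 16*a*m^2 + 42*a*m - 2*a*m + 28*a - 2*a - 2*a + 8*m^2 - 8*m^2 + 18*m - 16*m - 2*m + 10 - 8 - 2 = -4*a^3 + a^2*(12*m + 20) + a*(16*m^2 + 40*m + 24)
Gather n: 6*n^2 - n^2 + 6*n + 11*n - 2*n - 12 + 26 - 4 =5*n^2 + 15*n + 10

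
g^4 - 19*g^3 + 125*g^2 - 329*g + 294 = (g - 7)^2*(g - 3)*(g - 2)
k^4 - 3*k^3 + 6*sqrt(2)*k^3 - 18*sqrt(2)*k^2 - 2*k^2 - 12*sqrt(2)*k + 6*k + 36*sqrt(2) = (k - 3)*(k - sqrt(2))*(k + sqrt(2))*(k + 6*sqrt(2))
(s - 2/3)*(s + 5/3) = s^2 + s - 10/9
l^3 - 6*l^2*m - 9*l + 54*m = (l - 3)*(l + 3)*(l - 6*m)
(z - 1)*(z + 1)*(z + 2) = z^3 + 2*z^2 - z - 2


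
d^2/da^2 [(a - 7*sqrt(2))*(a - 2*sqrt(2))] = 2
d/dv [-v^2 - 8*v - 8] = -2*v - 8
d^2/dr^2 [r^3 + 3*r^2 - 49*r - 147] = 6*r + 6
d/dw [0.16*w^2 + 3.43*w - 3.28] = 0.32*w + 3.43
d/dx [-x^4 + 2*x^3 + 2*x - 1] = -4*x^3 + 6*x^2 + 2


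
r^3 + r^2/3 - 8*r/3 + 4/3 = (r - 1)*(r - 2/3)*(r + 2)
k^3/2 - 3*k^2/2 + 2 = (k/2 + 1/2)*(k - 2)^2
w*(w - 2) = w^2 - 2*w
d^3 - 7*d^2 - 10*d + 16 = (d - 8)*(d - 1)*(d + 2)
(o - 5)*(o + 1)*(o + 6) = o^3 + 2*o^2 - 29*o - 30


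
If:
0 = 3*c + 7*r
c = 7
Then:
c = 7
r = -3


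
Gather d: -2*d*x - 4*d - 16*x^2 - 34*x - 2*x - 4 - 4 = d*(-2*x - 4) - 16*x^2 - 36*x - 8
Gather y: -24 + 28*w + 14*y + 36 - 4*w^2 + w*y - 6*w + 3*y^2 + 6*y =-4*w^2 + 22*w + 3*y^2 + y*(w + 20) + 12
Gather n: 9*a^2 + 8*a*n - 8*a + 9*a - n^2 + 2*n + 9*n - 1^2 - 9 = 9*a^2 + a - n^2 + n*(8*a + 11) - 10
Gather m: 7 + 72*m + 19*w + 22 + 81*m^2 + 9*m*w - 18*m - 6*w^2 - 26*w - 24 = 81*m^2 + m*(9*w + 54) - 6*w^2 - 7*w + 5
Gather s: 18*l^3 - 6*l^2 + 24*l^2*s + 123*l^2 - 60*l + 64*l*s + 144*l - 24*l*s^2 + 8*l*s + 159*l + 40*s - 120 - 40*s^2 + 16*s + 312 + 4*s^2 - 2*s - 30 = 18*l^3 + 117*l^2 + 243*l + s^2*(-24*l - 36) + s*(24*l^2 + 72*l + 54) + 162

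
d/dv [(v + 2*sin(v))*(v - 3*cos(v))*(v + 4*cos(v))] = -(v + 2*sin(v))*(v - 3*cos(v))*(4*sin(v) - 1) + (v + 2*sin(v))*(v + 4*cos(v))*(3*sin(v) + 1) + (v - 3*cos(v))*(v + 4*cos(v))*(2*cos(v) + 1)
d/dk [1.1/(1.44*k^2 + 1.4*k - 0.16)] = (-3.168*k - 1.54)/(1.44*k^2 + 1.4*k - 0.16)^2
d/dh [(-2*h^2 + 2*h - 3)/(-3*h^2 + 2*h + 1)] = 2*(h^2 - 11*h + 4)/(9*h^4 - 12*h^3 - 2*h^2 + 4*h + 1)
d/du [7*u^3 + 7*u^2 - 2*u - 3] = 21*u^2 + 14*u - 2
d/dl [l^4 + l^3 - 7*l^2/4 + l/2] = 4*l^3 + 3*l^2 - 7*l/2 + 1/2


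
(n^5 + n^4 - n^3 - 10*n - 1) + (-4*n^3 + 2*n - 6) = n^5 + n^4 - 5*n^3 - 8*n - 7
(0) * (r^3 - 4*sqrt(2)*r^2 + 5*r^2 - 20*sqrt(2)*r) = 0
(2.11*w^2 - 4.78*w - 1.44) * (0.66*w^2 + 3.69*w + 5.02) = 1.3926*w^4 + 4.6311*w^3 - 7.9964*w^2 - 29.3092*w - 7.2288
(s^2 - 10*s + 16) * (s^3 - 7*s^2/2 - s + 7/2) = s^5 - 27*s^4/2 + 50*s^3 - 85*s^2/2 - 51*s + 56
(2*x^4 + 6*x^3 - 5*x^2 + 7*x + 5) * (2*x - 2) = 4*x^5 + 8*x^4 - 22*x^3 + 24*x^2 - 4*x - 10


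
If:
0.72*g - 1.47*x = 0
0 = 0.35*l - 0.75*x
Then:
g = 2.04166666666667*x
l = 2.14285714285714*x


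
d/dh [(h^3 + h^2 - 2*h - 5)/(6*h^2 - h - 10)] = (6*h^4 - 2*h^3 - 19*h^2 + 40*h + 15)/(36*h^4 - 12*h^3 - 119*h^2 + 20*h + 100)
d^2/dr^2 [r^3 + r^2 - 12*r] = 6*r + 2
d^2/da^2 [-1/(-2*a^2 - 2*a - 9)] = 4*(-2*a^2 - 2*a + 2*(2*a + 1)^2 - 9)/(2*a^2 + 2*a + 9)^3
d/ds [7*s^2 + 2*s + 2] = 14*s + 2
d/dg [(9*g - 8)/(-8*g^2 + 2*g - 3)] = (72*g^2 - 128*g - 11)/(64*g^4 - 32*g^3 + 52*g^2 - 12*g + 9)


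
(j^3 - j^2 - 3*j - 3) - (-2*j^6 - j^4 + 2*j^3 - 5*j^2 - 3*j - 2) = 2*j^6 + j^4 - j^3 + 4*j^2 - 1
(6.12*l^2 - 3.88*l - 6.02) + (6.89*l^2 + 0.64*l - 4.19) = 13.01*l^2 - 3.24*l - 10.21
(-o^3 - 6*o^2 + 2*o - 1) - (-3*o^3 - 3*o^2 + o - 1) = 2*o^3 - 3*o^2 + o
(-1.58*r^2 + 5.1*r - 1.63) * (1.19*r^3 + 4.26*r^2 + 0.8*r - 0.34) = -1.8802*r^5 - 0.661800000000001*r^4 + 18.5223*r^3 - 2.3266*r^2 - 3.038*r + 0.5542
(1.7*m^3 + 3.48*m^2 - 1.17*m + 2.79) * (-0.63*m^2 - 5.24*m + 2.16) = -1.071*m^5 - 11.1004*m^4 - 13.8261*m^3 + 11.8899*m^2 - 17.1468*m + 6.0264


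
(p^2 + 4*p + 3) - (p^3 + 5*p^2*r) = -p^3 - 5*p^2*r + p^2 + 4*p + 3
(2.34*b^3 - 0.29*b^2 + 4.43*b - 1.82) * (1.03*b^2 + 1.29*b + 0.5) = 2.4102*b^5 + 2.7199*b^4 + 5.3588*b^3 + 3.6951*b^2 - 0.1328*b - 0.91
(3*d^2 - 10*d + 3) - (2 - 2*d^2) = 5*d^2 - 10*d + 1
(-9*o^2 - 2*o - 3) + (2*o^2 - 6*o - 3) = -7*o^2 - 8*o - 6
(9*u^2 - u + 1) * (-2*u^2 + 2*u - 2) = -18*u^4 + 20*u^3 - 22*u^2 + 4*u - 2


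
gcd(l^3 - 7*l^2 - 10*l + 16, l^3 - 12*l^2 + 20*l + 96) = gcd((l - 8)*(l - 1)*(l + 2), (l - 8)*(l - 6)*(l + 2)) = l^2 - 6*l - 16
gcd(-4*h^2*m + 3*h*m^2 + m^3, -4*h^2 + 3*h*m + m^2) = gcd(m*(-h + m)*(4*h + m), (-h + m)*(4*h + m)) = 4*h^2 - 3*h*m - m^2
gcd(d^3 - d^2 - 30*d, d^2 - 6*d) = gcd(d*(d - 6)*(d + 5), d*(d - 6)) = d^2 - 6*d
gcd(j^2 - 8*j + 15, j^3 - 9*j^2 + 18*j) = j - 3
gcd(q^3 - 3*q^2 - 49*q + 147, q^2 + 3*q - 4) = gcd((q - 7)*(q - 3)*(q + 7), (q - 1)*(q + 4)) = 1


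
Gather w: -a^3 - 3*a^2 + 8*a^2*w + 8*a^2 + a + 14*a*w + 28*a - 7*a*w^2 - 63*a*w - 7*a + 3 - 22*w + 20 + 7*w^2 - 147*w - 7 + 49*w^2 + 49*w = -a^3 + 5*a^2 + 22*a + w^2*(56 - 7*a) + w*(8*a^2 - 49*a - 120) + 16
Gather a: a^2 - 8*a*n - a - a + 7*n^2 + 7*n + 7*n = a^2 + a*(-8*n - 2) + 7*n^2 + 14*n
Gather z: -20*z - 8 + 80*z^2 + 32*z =80*z^2 + 12*z - 8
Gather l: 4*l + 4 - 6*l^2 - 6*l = -6*l^2 - 2*l + 4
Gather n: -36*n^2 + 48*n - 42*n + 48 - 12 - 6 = -36*n^2 + 6*n + 30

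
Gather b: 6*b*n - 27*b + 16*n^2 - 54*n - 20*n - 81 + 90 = b*(6*n - 27) + 16*n^2 - 74*n + 9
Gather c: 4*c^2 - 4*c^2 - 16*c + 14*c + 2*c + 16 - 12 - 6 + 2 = 0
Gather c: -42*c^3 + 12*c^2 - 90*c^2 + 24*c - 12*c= -42*c^3 - 78*c^2 + 12*c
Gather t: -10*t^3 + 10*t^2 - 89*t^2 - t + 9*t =-10*t^3 - 79*t^2 + 8*t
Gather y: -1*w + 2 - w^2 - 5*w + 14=-w^2 - 6*w + 16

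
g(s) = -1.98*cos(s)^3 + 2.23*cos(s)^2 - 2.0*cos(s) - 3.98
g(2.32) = -0.96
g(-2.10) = -2.15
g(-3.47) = 1.59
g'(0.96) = 1.14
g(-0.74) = -5.04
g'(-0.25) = -0.81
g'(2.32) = 5.71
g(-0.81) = -4.95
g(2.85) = 1.72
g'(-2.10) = -4.98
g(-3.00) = 2.11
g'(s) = 5.94*sin(s)*cos(s)^2 - 4.46*sin(s)*cos(s) + 2.0*sin(s)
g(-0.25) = -5.63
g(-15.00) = -0.31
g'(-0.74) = -1.31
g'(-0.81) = -1.27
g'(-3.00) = -1.73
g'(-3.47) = 3.72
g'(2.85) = 3.37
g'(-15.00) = -5.73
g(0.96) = -4.77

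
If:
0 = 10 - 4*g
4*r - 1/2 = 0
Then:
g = 5/2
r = 1/8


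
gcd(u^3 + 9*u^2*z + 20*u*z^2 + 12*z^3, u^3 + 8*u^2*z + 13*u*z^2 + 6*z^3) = u^2 + 7*u*z + 6*z^2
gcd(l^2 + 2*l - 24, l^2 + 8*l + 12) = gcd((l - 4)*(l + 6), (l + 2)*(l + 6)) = l + 6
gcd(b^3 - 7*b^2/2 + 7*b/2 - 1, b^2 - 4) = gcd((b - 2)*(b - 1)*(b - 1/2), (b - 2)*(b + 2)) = b - 2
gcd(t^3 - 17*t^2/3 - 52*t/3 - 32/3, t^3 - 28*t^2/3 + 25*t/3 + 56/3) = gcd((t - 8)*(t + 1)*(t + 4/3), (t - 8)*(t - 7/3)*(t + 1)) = t^2 - 7*t - 8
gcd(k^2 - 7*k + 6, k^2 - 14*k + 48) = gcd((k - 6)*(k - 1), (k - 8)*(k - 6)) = k - 6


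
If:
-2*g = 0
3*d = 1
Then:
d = 1/3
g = 0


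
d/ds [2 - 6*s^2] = -12*s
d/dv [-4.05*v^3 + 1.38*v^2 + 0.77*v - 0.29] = -12.15*v^2 + 2.76*v + 0.77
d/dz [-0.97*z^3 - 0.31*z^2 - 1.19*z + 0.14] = -2.91*z^2 - 0.62*z - 1.19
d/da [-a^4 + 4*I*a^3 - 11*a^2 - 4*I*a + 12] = -4*a^3 + 12*I*a^2 - 22*a - 4*I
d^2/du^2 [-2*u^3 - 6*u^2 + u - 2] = -12*u - 12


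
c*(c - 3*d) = c^2 - 3*c*d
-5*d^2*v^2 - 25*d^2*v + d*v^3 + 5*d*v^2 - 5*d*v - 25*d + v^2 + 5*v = (-5*d + v)*(v + 5)*(d*v + 1)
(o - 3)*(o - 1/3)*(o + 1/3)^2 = o^4 - 8*o^3/3 - 10*o^2/9 + 8*o/27 + 1/9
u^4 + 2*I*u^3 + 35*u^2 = u^2*(u - 5*I)*(u + 7*I)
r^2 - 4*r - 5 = (r - 5)*(r + 1)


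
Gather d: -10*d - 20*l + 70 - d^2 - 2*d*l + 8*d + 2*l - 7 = -d^2 + d*(-2*l - 2) - 18*l + 63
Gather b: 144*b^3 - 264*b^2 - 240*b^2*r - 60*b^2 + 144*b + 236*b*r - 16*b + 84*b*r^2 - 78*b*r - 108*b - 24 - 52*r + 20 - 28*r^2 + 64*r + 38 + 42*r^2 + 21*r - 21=144*b^3 + b^2*(-240*r - 324) + b*(84*r^2 + 158*r + 20) + 14*r^2 + 33*r + 13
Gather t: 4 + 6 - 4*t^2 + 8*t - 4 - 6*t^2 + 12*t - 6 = -10*t^2 + 20*t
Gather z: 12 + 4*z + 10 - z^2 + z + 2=-z^2 + 5*z + 24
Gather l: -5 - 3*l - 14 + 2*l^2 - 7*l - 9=2*l^2 - 10*l - 28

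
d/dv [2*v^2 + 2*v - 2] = 4*v + 2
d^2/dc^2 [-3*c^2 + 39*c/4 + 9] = -6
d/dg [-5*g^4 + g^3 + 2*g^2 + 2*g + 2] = -20*g^3 + 3*g^2 + 4*g + 2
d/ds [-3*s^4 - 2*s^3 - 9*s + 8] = -12*s^3 - 6*s^2 - 9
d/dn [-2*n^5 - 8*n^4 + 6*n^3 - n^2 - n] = -10*n^4 - 32*n^3 + 18*n^2 - 2*n - 1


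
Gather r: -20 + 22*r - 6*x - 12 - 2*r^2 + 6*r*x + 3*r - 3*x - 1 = -2*r^2 + r*(6*x + 25) - 9*x - 33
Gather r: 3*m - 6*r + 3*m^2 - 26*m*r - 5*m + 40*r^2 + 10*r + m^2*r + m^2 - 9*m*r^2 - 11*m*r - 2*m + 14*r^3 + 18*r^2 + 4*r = 4*m^2 - 4*m + 14*r^3 + r^2*(58 - 9*m) + r*(m^2 - 37*m + 8)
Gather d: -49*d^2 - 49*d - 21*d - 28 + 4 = -49*d^2 - 70*d - 24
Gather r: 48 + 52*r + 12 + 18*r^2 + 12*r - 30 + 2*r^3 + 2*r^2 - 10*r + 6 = 2*r^3 + 20*r^2 + 54*r + 36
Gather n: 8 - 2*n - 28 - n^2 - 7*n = -n^2 - 9*n - 20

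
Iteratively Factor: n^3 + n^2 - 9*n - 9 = (n + 1)*(n^2 - 9) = (n + 1)*(n + 3)*(n - 3)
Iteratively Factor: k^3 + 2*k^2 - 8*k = (k - 2)*(k^2 + 4*k) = (k - 2)*(k + 4)*(k)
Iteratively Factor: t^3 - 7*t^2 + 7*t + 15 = (t - 5)*(t^2 - 2*t - 3) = (t - 5)*(t - 3)*(t + 1)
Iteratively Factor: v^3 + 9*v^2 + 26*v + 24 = (v + 2)*(v^2 + 7*v + 12) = (v + 2)*(v + 3)*(v + 4)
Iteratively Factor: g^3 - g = (g)*(g^2 - 1) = g*(g + 1)*(g - 1)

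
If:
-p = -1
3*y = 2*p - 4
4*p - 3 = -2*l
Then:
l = -1/2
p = 1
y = -2/3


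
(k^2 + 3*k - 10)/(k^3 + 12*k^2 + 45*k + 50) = (k - 2)/(k^2 + 7*k + 10)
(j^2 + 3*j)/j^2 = (j + 3)/j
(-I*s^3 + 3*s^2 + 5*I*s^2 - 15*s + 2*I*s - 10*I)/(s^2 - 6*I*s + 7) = (-I*s^2 + s*(2 + 5*I) - 10)/(s - 7*I)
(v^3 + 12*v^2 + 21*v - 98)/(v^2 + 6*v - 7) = (v^2 + 5*v - 14)/(v - 1)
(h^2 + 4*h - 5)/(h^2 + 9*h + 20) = (h - 1)/(h + 4)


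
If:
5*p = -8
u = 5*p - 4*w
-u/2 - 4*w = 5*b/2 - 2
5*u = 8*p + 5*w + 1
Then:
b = 2064/625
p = -8/5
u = -436/125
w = -141/125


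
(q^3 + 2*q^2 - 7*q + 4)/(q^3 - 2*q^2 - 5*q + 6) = (q^2 + 3*q - 4)/(q^2 - q - 6)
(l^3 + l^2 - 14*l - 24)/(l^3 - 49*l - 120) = (l^2 - 2*l - 8)/(l^2 - 3*l - 40)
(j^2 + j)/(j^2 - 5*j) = (j + 1)/(j - 5)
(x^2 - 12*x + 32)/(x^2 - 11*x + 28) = (x - 8)/(x - 7)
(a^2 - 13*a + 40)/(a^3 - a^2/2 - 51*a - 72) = 2*(a - 5)/(2*a^2 + 15*a + 18)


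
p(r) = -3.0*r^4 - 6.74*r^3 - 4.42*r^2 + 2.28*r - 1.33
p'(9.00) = -10463.10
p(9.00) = -24935.29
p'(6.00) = -3370.68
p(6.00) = -5490.61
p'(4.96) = -2003.30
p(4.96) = -2736.92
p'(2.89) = -481.80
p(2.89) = -403.62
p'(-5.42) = 1366.84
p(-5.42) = -1659.31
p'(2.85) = -464.94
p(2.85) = -384.68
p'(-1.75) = 20.14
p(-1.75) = -10.87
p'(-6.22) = 2162.69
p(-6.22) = -3054.97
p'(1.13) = -50.84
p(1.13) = -19.01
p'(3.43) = -750.17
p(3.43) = -732.73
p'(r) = -12.0*r^3 - 20.22*r^2 - 8.84*r + 2.28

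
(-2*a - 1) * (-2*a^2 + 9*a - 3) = 4*a^3 - 16*a^2 - 3*a + 3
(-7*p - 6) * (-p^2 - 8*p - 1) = 7*p^3 + 62*p^2 + 55*p + 6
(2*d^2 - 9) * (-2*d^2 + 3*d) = -4*d^4 + 6*d^3 + 18*d^2 - 27*d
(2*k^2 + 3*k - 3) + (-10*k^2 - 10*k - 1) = -8*k^2 - 7*k - 4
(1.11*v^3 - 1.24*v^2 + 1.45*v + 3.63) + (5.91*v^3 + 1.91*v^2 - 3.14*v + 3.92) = 7.02*v^3 + 0.67*v^2 - 1.69*v + 7.55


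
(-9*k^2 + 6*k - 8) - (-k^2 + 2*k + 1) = -8*k^2 + 4*k - 9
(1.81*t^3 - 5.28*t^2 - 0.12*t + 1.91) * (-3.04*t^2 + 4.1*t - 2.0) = -5.5024*t^5 + 23.4722*t^4 - 24.9032*t^3 + 4.2616*t^2 + 8.071*t - 3.82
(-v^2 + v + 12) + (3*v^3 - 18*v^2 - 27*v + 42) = 3*v^3 - 19*v^2 - 26*v + 54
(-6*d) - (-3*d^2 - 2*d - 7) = 3*d^2 - 4*d + 7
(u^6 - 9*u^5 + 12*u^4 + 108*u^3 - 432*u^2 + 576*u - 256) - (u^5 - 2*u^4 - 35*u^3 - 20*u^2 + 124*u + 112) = u^6 - 10*u^5 + 14*u^4 + 143*u^3 - 412*u^2 + 452*u - 368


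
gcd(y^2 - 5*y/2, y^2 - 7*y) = y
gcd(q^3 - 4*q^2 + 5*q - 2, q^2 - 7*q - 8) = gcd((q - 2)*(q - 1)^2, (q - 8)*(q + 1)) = 1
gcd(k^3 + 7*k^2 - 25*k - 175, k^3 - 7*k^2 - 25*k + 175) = k^2 - 25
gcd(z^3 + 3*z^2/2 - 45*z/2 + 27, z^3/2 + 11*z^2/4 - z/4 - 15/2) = z - 3/2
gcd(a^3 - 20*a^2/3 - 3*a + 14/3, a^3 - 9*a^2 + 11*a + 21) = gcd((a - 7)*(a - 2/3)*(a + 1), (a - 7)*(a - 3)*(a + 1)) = a^2 - 6*a - 7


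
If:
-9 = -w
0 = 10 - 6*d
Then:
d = 5/3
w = 9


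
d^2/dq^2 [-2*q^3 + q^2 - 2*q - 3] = 2 - 12*q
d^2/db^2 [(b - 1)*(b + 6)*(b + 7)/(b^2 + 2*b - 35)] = 88/(b^3 - 15*b^2 + 75*b - 125)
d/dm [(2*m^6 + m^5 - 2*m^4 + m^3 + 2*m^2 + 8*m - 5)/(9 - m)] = (-10*m^6 + 104*m^5 + 51*m^4 - 74*m^3 + 25*m^2 + 36*m + 67)/(m^2 - 18*m + 81)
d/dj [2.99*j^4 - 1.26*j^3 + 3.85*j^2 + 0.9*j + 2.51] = 11.96*j^3 - 3.78*j^2 + 7.7*j + 0.9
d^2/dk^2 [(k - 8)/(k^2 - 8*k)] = 2/k^3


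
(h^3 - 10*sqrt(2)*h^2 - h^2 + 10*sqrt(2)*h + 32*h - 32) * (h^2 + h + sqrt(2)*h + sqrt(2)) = h^5 - 9*sqrt(2)*h^4 + 11*h^3 + 41*sqrt(2)*h^2 - 12*h - 32*sqrt(2)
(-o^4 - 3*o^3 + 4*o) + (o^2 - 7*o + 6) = -o^4 - 3*o^3 + o^2 - 3*o + 6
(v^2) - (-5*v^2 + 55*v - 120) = 6*v^2 - 55*v + 120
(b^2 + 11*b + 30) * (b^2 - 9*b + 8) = b^4 + 2*b^3 - 61*b^2 - 182*b + 240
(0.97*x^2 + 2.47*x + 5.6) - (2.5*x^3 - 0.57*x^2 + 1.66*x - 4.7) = -2.5*x^3 + 1.54*x^2 + 0.81*x + 10.3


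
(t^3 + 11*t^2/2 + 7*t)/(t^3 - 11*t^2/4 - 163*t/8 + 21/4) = 4*t*(t + 2)/(4*t^2 - 25*t + 6)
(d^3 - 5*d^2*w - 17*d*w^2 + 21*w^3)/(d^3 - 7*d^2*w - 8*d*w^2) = (-d^3 + 5*d^2*w + 17*d*w^2 - 21*w^3)/(d*(-d^2 + 7*d*w + 8*w^2))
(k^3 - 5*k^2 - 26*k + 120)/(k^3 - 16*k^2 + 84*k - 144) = (k + 5)/(k - 6)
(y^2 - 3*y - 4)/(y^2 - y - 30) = (-y^2 + 3*y + 4)/(-y^2 + y + 30)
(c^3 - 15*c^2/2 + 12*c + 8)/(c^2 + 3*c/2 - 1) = (2*c^3 - 15*c^2 + 24*c + 16)/(2*c^2 + 3*c - 2)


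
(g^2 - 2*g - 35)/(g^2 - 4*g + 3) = (g^2 - 2*g - 35)/(g^2 - 4*g + 3)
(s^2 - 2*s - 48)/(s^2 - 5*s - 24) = (s + 6)/(s + 3)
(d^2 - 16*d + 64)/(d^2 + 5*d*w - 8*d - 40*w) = (d - 8)/(d + 5*w)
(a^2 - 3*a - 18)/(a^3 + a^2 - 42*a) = (a + 3)/(a*(a + 7))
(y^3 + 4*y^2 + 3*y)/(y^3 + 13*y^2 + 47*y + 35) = y*(y + 3)/(y^2 + 12*y + 35)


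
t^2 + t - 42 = (t - 6)*(t + 7)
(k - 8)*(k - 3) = k^2 - 11*k + 24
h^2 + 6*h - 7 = (h - 1)*(h + 7)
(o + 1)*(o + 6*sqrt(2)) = o^2 + o + 6*sqrt(2)*o + 6*sqrt(2)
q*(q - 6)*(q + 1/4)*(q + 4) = q^4 - 7*q^3/4 - 49*q^2/2 - 6*q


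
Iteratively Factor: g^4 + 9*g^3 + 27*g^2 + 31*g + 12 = (g + 1)*(g^3 + 8*g^2 + 19*g + 12) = (g + 1)*(g + 3)*(g^2 + 5*g + 4) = (g + 1)*(g + 3)*(g + 4)*(g + 1)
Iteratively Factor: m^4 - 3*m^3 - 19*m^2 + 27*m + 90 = (m + 2)*(m^3 - 5*m^2 - 9*m + 45) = (m - 3)*(m + 2)*(m^2 - 2*m - 15) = (m - 3)*(m + 2)*(m + 3)*(m - 5)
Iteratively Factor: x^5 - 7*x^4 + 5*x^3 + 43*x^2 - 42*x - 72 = (x + 2)*(x^4 - 9*x^3 + 23*x^2 - 3*x - 36) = (x - 3)*(x + 2)*(x^3 - 6*x^2 + 5*x + 12) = (x - 3)^2*(x + 2)*(x^2 - 3*x - 4) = (x - 4)*(x - 3)^2*(x + 2)*(x + 1)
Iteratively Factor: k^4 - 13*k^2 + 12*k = (k - 3)*(k^3 + 3*k^2 - 4*k) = (k - 3)*(k + 4)*(k^2 - k) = (k - 3)*(k - 1)*(k + 4)*(k)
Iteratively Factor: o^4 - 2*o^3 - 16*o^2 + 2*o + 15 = (o - 1)*(o^3 - o^2 - 17*o - 15) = (o - 5)*(o - 1)*(o^2 + 4*o + 3) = (o - 5)*(o - 1)*(o + 3)*(o + 1)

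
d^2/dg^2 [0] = 0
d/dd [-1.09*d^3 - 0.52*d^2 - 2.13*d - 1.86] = -3.27*d^2 - 1.04*d - 2.13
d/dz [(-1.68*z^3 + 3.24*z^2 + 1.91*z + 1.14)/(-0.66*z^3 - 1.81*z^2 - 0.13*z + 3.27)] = (5.1792*z^4 + 2.958*z^3 - 11.1877*z^2 + 25.3164*z + 6.3939)/(0.4356*z^6 + 2.3892*z^5 + 3.4477*z^4 - 3.8458*z^3 - 11.8205*z^2 - 0.8502*z + 10.6929)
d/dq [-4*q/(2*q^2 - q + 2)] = 8*(q^2 - 1)/(4*q^4 - 4*q^3 + 9*q^2 - 4*q + 4)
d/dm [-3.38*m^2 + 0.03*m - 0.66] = 0.03 - 6.76*m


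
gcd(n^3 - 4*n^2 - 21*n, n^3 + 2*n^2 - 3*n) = n^2 + 3*n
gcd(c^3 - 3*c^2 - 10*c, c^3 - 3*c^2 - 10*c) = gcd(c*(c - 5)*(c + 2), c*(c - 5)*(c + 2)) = c^3 - 3*c^2 - 10*c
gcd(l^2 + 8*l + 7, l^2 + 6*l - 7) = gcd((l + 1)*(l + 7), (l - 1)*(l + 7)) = l + 7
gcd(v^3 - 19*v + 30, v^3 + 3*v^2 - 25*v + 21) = v - 3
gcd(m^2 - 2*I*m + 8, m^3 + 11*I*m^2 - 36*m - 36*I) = m + 2*I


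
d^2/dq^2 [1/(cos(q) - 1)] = (sin(q)^2 - cos(q) + 1)/(cos(q) - 1)^3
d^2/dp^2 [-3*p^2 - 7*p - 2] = -6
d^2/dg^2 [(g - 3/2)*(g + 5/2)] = 2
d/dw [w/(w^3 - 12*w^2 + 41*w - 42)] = (w^3 - 12*w^2 - w*(3*w^2 - 24*w + 41) + 41*w - 42)/(w^3 - 12*w^2 + 41*w - 42)^2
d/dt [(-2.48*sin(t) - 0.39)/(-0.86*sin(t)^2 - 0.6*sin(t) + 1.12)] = (-0.6708*sin(t) + 1.0664*cos(2*t) - 4.078)*cos(t)/(0.86*sin(t)^2 + 0.6*sin(t) - 1.12)^2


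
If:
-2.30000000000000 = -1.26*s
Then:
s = 1.83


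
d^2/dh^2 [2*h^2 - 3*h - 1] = 4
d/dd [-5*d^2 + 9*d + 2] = 9 - 10*d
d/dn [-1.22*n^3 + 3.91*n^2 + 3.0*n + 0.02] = -3.66*n^2 + 7.82*n + 3.0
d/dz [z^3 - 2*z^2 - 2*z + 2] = 3*z^2 - 4*z - 2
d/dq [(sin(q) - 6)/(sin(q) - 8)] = -2*cos(q)/(sin(q) - 8)^2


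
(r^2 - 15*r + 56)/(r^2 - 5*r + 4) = (r^2 - 15*r + 56)/(r^2 - 5*r + 4)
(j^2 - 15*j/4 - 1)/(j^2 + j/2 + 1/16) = 4*(j - 4)/(4*j + 1)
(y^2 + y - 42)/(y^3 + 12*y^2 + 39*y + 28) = (y - 6)/(y^2 + 5*y + 4)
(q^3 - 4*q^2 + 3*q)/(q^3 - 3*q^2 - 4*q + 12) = q*(q - 1)/(q^2 - 4)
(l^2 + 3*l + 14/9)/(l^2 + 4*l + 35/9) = (3*l + 2)/(3*l + 5)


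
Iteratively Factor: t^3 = (t)*(t^2) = t^2*(t)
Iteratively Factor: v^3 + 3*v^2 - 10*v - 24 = (v - 3)*(v^2 + 6*v + 8) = (v - 3)*(v + 4)*(v + 2)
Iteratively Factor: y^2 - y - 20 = (y + 4)*(y - 5)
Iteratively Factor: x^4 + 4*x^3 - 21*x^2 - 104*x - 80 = (x + 4)*(x^3 - 21*x - 20) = (x + 1)*(x + 4)*(x^2 - x - 20) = (x - 5)*(x + 1)*(x + 4)*(x + 4)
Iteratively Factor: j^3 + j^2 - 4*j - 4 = (j + 1)*(j^2 - 4) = (j + 1)*(j + 2)*(j - 2)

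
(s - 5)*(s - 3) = s^2 - 8*s + 15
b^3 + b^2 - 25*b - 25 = (b - 5)*(b + 1)*(b + 5)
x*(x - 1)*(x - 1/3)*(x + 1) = x^4 - x^3/3 - x^2 + x/3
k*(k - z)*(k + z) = k^3 - k*z^2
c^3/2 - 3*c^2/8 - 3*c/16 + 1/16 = (c/2 + 1/4)*(c - 1)*(c - 1/4)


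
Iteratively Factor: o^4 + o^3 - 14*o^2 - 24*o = (o + 2)*(o^3 - o^2 - 12*o) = (o - 4)*(o + 2)*(o^2 + 3*o) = o*(o - 4)*(o + 2)*(o + 3)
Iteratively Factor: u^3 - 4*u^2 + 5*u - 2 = (u - 1)*(u^2 - 3*u + 2) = (u - 1)^2*(u - 2)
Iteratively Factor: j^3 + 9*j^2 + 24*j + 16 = (j + 4)*(j^2 + 5*j + 4) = (j + 1)*(j + 4)*(j + 4)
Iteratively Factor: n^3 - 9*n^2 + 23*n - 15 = (n - 3)*(n^2 - 6*n + 5) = (n - 3)*(n - 1)*(n - 5)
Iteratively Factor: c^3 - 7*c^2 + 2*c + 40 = (c - 5)*(c^2 - 2*c - 8) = (c - 5)*(c + 2)*(c - 4)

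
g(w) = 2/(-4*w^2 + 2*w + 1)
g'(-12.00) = 0.00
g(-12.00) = 0.00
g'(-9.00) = 0.00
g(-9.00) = -0.00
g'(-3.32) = -0.02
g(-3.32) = -0.04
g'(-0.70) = -2.73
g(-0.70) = -0.85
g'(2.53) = 0.10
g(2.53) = -0.10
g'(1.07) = 6.33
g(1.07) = -1.39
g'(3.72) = 0.03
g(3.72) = -0.04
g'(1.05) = 7.46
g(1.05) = -1.53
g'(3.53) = 0.03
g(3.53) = -0.05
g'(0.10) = -1.78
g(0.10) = 1.72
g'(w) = 2*(8*w - 2)/(-4*w^2 + 2*w + 1)^2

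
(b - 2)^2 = b^2 - 4*b + 4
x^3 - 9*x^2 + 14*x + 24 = (x - 6)*(x - 4)*(x + 1)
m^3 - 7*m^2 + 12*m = m*(m - 4)*(m - 3)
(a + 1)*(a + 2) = a^2 + 3*a + 2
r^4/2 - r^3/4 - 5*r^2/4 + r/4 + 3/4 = (r/2 + 1/2)*(r - 3/2)*(r - 1)*(r + 1)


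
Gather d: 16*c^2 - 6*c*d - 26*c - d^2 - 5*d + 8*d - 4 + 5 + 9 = 16*c^2 - 26*c - d^2 + d*(3 - 6*c) + 10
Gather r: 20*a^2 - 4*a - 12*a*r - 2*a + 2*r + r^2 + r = 20*a^2 - 6*a + r^2 + r*(3 - 12*a)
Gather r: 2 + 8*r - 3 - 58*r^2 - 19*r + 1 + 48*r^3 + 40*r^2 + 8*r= 48*r^3 - 18*r^2 - 3*r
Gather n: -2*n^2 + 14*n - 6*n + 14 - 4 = -2*n^2 + 8*n + 10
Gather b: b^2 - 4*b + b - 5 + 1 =b^2 - 3*b - 4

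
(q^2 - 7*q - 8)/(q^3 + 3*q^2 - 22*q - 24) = (q - 8)/(q^2 + 2*q - 24)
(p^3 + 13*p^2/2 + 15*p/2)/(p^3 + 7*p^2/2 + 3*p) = (p + 5)/(p + 2)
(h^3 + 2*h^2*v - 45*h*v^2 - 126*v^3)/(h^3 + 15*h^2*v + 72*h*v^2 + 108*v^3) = (h - 7*v)/(h + 6*v)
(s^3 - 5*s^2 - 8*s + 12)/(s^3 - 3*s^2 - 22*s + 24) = (s + 2)/(s + 4)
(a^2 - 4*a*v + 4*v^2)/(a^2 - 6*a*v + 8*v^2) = (-a + 2*v)/(-a + 4*v)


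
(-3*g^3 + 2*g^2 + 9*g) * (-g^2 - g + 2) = 3*g^5 + g^4 - 17*g^3 - 5*g^2 + 18*g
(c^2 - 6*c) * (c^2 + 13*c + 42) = c^4 + 7*c^3 - 36*c^2 - 252*c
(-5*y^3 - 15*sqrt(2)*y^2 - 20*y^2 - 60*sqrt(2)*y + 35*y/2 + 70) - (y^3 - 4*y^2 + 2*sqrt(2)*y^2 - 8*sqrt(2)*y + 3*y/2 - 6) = -6*y^3 - 17*sqrt(2)*y^2 - 16*y^2 - 52*sqrt(2)*y + 16*y + 76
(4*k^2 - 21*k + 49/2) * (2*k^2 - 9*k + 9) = 8*k^4 - 78*k^3 + 274*k^2 - 819*k/2 + 441/2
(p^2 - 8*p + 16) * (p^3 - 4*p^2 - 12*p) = p^5 - 12*p^4 + 36*p^3 + 32*p^2 - 192*p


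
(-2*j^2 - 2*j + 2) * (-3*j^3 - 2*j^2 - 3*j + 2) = 6*j^5 + 10*j^4 + 4*j^3 - 2*j^2 - 10*j + 4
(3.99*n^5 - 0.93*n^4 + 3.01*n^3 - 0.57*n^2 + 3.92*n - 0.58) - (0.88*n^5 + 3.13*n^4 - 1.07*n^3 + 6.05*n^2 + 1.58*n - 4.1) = 3.11*n^5 - 4.06*n^4 + 4.08*n^3 - 6.62*n^2 + 2.34*n + 3.52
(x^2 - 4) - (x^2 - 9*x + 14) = 9*x - 18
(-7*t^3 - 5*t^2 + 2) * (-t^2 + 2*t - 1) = 7*t^5 - 9*t^4 - 3*t^3 + 3*t^2 + 4*t - 2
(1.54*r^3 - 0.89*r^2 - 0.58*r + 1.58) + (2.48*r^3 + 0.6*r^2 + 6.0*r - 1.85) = 4.02*r^3 - 0.29*r^2 + 5.42*r - 0.27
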